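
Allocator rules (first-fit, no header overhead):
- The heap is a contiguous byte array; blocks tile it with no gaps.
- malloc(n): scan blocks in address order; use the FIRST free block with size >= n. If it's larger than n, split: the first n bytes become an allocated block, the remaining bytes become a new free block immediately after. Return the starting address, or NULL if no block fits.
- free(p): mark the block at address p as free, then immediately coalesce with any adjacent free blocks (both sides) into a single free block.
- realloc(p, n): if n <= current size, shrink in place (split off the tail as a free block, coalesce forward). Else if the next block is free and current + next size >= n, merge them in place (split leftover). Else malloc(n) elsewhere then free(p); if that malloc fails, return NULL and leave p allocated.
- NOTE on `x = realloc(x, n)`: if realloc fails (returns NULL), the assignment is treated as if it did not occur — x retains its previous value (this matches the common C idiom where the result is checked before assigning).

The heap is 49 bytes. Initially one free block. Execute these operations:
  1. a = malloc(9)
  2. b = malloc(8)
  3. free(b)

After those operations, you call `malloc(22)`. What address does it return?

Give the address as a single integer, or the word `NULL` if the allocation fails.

Answer: 9

Derivation:
Op 1: a = malloc(9) -> a = 0; heap: [0-8 ALLOC][9-48 FREE]
Op 2: b = malloc(8) -> b = 9; heap: [0-8 ALLOC][9-16 ALLOC][17-48 FREE]
Op 3: free(b) -> (freed b); heap: [0-8 ALLOC][9-48 FREE]
malloc(22): first-fit scan over [0-8 ALLOC][9-48 FREE] -> 9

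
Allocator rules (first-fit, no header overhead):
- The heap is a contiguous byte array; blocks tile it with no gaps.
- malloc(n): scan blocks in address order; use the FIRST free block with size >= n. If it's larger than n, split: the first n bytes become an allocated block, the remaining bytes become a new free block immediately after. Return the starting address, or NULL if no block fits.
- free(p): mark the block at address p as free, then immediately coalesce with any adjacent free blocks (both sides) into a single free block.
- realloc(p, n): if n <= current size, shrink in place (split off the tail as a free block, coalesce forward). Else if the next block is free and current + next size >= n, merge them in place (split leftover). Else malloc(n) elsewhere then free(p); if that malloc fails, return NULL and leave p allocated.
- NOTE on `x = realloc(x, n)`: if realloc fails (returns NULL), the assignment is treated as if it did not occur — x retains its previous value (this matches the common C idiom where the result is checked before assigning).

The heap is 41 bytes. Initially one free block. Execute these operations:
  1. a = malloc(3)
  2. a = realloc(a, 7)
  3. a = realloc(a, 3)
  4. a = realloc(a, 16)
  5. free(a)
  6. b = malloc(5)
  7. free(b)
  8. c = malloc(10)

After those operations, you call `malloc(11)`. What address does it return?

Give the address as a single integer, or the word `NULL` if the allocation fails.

Op 1: a = malloc(3) -> a = 0; heap: [0-2 ALLOC][3-40 FREE]
Op 2: a = realloc(a, 7) -> a = 0; heap: [0-6 ALLOC][7-40 FREE]
Op 3: a = realloc(a, 3) -> a = 0; heap: [0-2 ALLOC][3-40 FREE]
Op 4: a = realloc(a, 16) -> a = 0; heap: [0-15 ALLOC][16-40 FREE]
Op 5: free(a) -> (freed a); heap: [0-40 FREE]
Op 6: b = malloc(5) -> b = 0; heap: [0-4 ALLOC][5-40 FREE]
Op 7: free(b) -> (freed b); heap: [0-40 FREE]
Op 8: c = malloc(10) -> c = 0; heap: [0-9 ALLOC][10-40 FREE]
malloc(11): first-fit scan over [0-9 ALLOC][10-40 FREE] -> 10

Answer: 10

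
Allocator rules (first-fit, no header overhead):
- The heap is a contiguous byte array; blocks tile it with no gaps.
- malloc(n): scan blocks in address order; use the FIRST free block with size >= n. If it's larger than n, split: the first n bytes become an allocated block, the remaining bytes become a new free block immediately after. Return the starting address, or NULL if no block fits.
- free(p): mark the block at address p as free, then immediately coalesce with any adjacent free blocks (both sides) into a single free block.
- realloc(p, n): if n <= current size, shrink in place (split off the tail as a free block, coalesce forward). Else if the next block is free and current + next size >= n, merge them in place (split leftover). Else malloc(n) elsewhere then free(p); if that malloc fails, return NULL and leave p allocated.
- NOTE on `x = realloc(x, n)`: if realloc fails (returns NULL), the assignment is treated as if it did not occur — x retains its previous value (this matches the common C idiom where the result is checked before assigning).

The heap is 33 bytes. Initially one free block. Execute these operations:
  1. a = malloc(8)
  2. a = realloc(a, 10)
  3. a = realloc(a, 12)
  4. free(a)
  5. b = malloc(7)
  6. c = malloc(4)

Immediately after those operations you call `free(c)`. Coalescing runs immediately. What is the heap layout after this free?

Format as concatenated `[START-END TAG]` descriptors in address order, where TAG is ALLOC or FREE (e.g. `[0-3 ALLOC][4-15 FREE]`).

Answer: [0-6 ALLOC][7-32 FREE]

Derivation:
Op 1: a = malloc(8) -> a = 0; heap: [0-7 ALLOC][8-32 FREE]
Op 2: a = realloc(a, 10) -> a = 0; heap: [0-9 ALLOC][10-32 FREE]
Op 3: a = realloc(a, 12) -> a = 0; heap: [0-11 ALLOC][12-32 FREE]
Op 4: free(a) -> (freed a); heap: [0-32 FREE]
Op 5: b = malloc(7) -> b = 0; heap: [0-6 ALLOC][7-32 FREE]
Op 6: c = malloc(4) -> c = 7; heap: [0-6 ALLOC][7-10 ALLOC][11-32 FREE]
free(c): c = 7 -> block [7-10 ALLOC]; mark free, coalesce with adjacent free neighbors -> [0-6 ALLOC][7-32 FREE]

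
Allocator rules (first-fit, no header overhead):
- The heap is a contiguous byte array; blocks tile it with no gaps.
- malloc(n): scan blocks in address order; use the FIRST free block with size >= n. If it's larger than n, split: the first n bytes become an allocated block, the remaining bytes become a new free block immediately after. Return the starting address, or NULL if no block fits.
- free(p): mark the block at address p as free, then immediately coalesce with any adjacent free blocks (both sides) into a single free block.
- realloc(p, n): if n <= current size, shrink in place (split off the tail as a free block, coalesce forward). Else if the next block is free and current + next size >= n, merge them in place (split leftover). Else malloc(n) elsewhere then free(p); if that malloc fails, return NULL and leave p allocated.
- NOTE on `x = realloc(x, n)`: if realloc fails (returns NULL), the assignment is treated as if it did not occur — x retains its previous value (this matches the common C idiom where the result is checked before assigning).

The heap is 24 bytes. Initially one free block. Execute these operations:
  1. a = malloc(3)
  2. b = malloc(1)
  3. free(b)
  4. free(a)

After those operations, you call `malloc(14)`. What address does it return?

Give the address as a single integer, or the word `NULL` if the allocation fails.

Op 1: a = malloc(3) -> a = 0; heap: [0-2 ALLOC][3-23 FREE]
Op 2: b = malloc(1) -> b = 3; heap: [0-2 ALLOC][3-3 ALLOC][4-23 FREE]
Op 3: free(b) -> (freed b); heap: [0-2 ALLOC][3-23 FREE]
Op 4: free(a) -> (freed a); heap: [0-23 FREE]
malloc(14): first-fit scan over [0-23 FREE] -> 0

Answer: 0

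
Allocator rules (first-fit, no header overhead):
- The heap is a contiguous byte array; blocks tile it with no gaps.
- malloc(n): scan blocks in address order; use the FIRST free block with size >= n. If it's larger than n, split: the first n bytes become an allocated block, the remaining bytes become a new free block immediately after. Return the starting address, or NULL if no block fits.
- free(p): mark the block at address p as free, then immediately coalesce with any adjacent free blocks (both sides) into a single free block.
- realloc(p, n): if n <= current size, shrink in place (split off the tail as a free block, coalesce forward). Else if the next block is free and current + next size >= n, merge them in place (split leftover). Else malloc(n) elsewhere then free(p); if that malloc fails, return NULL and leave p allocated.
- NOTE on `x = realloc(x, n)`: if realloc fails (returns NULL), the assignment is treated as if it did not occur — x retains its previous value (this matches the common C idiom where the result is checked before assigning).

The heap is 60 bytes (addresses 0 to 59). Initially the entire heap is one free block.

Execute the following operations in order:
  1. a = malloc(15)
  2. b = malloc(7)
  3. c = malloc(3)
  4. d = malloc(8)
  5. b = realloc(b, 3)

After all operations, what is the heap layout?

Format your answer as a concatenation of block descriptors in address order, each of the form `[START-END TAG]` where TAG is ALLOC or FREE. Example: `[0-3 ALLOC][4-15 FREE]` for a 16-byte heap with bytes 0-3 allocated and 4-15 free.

Answer: [0-14 ALLOC][15-17 ALLOC][18-21 FREE][22-24 ALLOC][25-32 ALLOC][33-59 FREE]

Derivation:
Op 1: a = malloc(15) -> a = 0; heap: [0-14 ALLOC][15-59 FREE]
Op 2: b = malloc(7) -> b = 15; heap: [0-14 ALLOC][15-21 ALLOC][22-59 FREE]
Op 3: c = malloc(3) -> c = 22; heap: [0-14 ALLOC][15-21 ALLOC][22-24 ALLOC][25-59 FREE]
Op 4: d = malloc(8) -> d = 25; heap: [0-14 ALLOC][15-21 ALLOC][22-24 ALLOC][25-32 ALLOC][33-59 FREE]
Op 5: b = realloc(b, 3) -> b = 15; heap: [0-14 ALLOC][15-17 ALLOC][18-21 FREE][22-24 ALLOC][25-32 ALLOC][33-59 FREE]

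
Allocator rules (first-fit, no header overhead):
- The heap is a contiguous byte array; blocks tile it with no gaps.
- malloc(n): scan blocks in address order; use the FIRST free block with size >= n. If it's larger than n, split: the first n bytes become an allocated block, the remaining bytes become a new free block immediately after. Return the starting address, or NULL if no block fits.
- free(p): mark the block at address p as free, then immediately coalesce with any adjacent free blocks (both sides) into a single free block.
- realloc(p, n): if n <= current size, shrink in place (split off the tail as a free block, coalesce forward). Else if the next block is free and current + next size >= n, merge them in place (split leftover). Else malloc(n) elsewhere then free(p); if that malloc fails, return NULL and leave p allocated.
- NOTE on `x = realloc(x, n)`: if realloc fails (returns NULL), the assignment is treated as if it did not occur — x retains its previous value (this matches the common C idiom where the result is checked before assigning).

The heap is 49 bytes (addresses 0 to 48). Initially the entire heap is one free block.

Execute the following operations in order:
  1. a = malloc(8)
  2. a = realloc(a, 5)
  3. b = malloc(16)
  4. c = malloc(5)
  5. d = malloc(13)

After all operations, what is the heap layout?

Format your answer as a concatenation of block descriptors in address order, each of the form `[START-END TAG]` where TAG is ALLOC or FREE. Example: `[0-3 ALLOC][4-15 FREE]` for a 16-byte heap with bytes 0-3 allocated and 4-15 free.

Answer: [0-4 ALLOC][5-20 ALLOC][21-25 ALLOC][26-38 ALLOC][39-48 FREE]

Derivation:
Op 1: a = malloc(8) -> a = 0; heap: [0-7 ALLOC][8-48 FREE]
Op 2: a = realloc(a, 5) -> a = 0; heap: [0-4 ALLOC][5-48 FREE]
Op 3: b = malloc(16) -> b = 5; heap: [0-4 ALLOC][5-20 ALLOC][21-48 FREE]
Op 4: c = malloc(5) -> c = 21; heap: [0-4 ALLOC][5-20 ALLOC][21-25 ALLOC][26-48 FREE]
Op 5: d = malloc(13) -> d = 26; heap: [0-4 ALLOC][5-20 ALLOC][21-25 ALLOC][26-38 ALLOC][39-48 FREE]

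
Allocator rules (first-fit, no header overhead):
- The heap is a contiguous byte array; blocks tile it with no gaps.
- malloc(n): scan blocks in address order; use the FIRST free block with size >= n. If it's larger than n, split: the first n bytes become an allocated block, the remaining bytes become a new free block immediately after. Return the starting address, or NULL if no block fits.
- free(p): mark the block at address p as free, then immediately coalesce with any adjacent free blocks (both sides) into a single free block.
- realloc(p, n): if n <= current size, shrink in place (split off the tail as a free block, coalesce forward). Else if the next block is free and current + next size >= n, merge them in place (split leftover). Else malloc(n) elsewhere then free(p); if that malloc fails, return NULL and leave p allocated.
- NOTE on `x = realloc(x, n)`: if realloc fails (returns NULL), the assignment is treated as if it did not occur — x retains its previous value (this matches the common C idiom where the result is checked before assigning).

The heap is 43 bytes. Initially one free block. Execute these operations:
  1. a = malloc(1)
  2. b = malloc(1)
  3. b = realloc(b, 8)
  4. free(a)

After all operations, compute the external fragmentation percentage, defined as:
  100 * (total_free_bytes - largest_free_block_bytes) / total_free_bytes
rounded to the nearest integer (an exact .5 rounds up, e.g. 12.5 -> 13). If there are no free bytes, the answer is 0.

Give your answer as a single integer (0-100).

Answer: 3

Derivation:
Op 1: a = malloc(1) -> a = 0; heap: [0-0 ALLOC][1-42 FREE]
Op 2: b = malloc(1) -> b = 1; heap: [0-0 ALLOC][1-1 ALLOC][2-42 FREE]
Op 3: b = realloc(b, 8) -> b = 1; heap: [0-0 ALLOC][1-8 ALLOC][9-42 FREE]
Op 4: free(a) -> (freed a); heap: [0-0 FREE][1-8 ALLOC][9-42 FREE]
Free blocks: [1 34] total_free=35 largest=34 -> 100*(35-34)/35 = 100/35 ≈ 2.857 -> rounds to 3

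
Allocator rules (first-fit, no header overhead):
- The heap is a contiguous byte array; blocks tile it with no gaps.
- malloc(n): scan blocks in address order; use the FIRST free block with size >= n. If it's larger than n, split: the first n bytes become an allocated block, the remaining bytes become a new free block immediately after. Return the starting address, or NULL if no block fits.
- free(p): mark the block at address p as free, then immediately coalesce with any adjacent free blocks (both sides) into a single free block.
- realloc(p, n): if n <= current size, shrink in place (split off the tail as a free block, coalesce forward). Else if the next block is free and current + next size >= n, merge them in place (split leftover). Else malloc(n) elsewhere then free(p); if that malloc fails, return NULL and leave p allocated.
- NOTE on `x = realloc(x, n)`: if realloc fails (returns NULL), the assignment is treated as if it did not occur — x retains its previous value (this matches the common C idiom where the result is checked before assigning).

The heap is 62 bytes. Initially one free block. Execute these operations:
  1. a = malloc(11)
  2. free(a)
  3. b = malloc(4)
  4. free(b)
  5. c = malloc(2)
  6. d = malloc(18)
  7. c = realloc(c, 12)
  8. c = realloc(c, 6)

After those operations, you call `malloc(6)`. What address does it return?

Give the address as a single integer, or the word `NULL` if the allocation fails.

Answer: 26

Derivation:
Op 1: a = malloc(11) -> a = 0; heap: [0-10 ALLOC][11-61 FREE]
Op 2: free(a) -> (freed a); heap: [0-61 FREE]
Op 3: b = malloc(4) -> b = 0; heap: [0-3 ALLOC][4-61 FREE]
Op 4: free(b) -> (freed b); heap: [0-61 FREE]
Op 5: c = malloc(2) -> c = 0; heap: [0-1 ALLOC][2-61 FREE]
Op 6: d = malloc(18) -> d = 2; heap: [0-1 ALLOC][2-19 ALLOC][20-61 FREE]
Op 7: c = realloc(c, 12) -> c = 20; heap: [0-1 FREE][2-19 ALLOC][20-31 ALLOC][32-61 FREE]
Op 8: c = realloc(c, 6) -> c = 20; heap: [0-1 FREE][2-19 ALLOC][20-25 ALLOC][26-61 FREE]
malloc(6): first-fit scan over [0-1 FREE][2-19 ALLOC][20-25 ALLOC][26-61 FREE] -> 26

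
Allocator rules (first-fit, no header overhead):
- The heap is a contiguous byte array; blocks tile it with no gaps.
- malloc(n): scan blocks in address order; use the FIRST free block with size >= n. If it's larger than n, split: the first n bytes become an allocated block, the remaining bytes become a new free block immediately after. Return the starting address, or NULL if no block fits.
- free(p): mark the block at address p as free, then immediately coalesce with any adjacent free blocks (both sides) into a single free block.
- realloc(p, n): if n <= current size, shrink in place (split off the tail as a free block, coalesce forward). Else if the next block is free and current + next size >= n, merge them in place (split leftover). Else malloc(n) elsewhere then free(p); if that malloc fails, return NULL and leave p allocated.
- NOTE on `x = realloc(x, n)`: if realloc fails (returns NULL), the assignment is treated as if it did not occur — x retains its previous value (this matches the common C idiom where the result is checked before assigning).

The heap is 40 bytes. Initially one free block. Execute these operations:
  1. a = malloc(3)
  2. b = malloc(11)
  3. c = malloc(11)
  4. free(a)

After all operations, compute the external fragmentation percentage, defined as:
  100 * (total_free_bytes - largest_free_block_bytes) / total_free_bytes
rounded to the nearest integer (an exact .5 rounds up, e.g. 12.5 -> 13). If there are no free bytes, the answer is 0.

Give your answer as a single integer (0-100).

Answer: 17

Derivation:
Op 1: a = malloc(3) -> a = 0; heap: [0-2 ALLOC][3-39 FREE]
Op 2: b = malloc(11) -> b = 3; heap: [0-2 ALLOC][3-13 ALLOC][14-39 FREE]
Op 3: c = malloc(11) -> c = 14; heap: [0-2 ALLOC][3-13 ALLOC][14-24 ALLOC][25-39 FREE]
Op 4: free(a) -> (freed a); heap: [0-2 FREE][3-13 ALLOC][14-24 ALLOC][25-39 FREE]
Free blocks: [3 15] total_free=18 largest=15 -> 100*(18-15)/18 = 300/18 ≈ 16.667 -> rounds to 17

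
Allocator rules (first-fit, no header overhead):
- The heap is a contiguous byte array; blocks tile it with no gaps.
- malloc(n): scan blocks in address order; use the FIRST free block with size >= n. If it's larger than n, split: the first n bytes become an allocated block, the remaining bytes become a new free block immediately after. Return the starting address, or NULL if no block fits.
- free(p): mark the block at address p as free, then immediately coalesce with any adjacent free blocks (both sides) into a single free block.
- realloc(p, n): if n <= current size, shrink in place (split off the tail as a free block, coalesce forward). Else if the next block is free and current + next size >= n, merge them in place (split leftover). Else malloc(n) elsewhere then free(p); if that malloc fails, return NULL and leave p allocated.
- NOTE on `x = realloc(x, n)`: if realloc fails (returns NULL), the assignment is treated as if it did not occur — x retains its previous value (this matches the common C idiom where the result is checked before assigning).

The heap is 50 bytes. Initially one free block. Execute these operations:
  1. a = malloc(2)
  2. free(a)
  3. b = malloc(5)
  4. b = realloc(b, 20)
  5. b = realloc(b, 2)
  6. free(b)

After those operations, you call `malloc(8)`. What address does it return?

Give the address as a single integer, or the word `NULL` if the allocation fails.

Answer: 0

Derivation:
Op 1: a = malloc(2) -> a = 0; heap: [0-1 ALLOC][2-49 FREE]
Op 2: free(a) -> (freed a); heap: [0-49 FREE]
Op 3: b = malloc(5) -> b = 0; heap: [0-4 ALLOC][5-49 FREE]
Op 4: b = realloc(b, 20) -> b = 0; heap: [0-19 ALLOC][20-49 FREE]
Op 5: b = realloc(b, 2) -> b = 0; heap: [0-1 ALLOC][2-49 FREE]
Op 6: free(b) -> (freed b); heap: [0-49 FREE]
malloc(8): first-fit scan over [0-49 FREE] -> 0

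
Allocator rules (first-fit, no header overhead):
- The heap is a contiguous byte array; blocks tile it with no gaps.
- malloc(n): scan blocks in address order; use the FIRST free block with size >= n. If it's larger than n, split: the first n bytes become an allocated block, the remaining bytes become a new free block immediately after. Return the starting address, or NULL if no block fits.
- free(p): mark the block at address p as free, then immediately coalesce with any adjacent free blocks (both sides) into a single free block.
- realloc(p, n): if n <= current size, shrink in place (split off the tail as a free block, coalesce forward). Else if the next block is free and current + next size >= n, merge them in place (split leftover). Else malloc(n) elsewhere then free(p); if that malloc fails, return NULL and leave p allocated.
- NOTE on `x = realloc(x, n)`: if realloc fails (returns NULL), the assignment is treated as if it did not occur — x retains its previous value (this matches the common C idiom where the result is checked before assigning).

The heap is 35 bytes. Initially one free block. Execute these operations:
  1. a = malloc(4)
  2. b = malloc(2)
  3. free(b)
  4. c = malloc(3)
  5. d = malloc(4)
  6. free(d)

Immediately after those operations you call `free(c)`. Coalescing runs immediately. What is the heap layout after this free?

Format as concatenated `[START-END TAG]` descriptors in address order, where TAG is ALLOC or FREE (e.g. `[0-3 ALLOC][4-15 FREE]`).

Answer: [0-3 ALLOC][4-34 FREE]

Derivation:
Op 1: a = malloc(4) -> a = 0; heap: [0-3 ALLOC][4-34 FREE]
Op 2: b = malloc(2) -> b = 4; heap: [0-3 ALLOC][4-5 ALLOC][6-34 FREE]
Op 3: free(b) -> (freed b); heap: [0-3 ALLOC][4-34 FREE]
Op 4: c = malloc(3) -> c = 4; heap: [0-3 ALLOC][4-6 ALLOC][7-34 FREE]
Op 5: d = malloc(4) -> d = 7; heap: [0-3 ALLOC][4-6 ALLOC][7-10 ALLOC][11-34 FREE]
Op 6: free(d) -> (freed d); heap: [0-3 ALLOC][4-6 ALLOC][7-34 FREE]
free(c): c = 4 -> block [4-6 ALLOC]; mark free, coalesce with adjacent free neighbors -> [0-3 ALLOC][4-34 FREE]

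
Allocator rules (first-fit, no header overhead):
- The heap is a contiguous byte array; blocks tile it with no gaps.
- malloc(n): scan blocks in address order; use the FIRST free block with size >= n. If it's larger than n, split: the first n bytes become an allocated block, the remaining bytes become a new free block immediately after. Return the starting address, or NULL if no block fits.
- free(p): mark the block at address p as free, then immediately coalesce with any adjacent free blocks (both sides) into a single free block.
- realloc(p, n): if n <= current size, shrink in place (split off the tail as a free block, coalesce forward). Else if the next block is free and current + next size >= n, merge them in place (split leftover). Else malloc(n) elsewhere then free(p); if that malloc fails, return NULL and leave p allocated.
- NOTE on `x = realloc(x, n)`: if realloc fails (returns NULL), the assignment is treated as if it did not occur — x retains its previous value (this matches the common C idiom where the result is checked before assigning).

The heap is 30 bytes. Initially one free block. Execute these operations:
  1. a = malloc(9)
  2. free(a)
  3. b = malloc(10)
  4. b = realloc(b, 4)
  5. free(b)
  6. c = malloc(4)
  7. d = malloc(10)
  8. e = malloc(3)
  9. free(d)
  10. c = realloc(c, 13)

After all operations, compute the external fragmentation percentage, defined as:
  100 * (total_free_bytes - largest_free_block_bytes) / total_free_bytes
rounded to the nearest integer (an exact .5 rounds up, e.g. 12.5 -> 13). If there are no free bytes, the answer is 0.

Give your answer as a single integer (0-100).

Op 1: a = malloc(9) -> a = 0; heap: [0-8 ALLOC][9-29 FREE]
Op 2: free(a) -> (freed a); heap: [0-29 FREE]
Op 3: b = malloc(10) -> b = 0; heap: [0-9 ALLOC][10-29 FREE]
Op 4: b = realloc(b, 4) -> b = 0; heap: [0-3 ALLOC][4-29 FREE]
Op 5: free(b) -> (freed b); heap: [0-29 FREE]
Op 6: c = malloc(4) -> c = 0; heap: [0-3 ALLOC][4-29 FREE]
Op 7: d = malloc(10) -> d = 4; heap: [0-3 ALLOC][4-13 ALLOC][14-29 FREE]
Op 8: e = malloc(3) -> e = 14; heap: [0-3 ALLOC][4-13 ALLOC][14-16 ALLOC][17-29 FREE]
Op 9: free(d) -> (freed d); heap: [0-3 ALLOC][4-13 FREE][14-16 ALLOC][17-29 FREE]
Op 10: c = realloc(c, 13) -> c = 0; heap: [0-12 ALLOC][13-13 FREE][14-16 ALLOC][17-29 FREE]
Free blocks: [1 13] total_free=14 largest=13 -> 100*(14-13)/14 = 100/14 ≈ 7.143 -> rounds to 7

Answer: 7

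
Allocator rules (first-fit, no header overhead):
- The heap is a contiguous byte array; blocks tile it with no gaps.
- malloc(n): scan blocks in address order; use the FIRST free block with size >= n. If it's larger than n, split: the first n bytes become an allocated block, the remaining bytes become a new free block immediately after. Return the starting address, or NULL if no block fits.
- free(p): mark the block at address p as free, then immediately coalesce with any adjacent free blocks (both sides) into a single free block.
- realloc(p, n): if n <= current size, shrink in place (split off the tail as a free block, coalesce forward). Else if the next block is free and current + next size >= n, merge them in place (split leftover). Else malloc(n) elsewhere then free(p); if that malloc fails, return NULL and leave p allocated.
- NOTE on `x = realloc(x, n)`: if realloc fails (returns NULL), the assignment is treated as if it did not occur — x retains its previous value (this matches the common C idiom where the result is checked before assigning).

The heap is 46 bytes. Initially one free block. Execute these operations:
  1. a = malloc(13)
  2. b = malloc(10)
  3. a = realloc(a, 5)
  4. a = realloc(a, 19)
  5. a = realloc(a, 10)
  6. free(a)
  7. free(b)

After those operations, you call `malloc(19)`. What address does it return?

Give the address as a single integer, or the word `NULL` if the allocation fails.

Answer: 0

Derivation:
Op 1: a = malloc(13) -> a = 0; heap: [0-12 ALLOC][13-45 FREE]
Op 2: b = malloc(10) -> b = 13; heap: [0-12 ALLOC][13-22 ALLOC][23-45 FREE]
Op 3: a = realloc(a, 5) -> a = 0; heap: [0-4 ALLOC][5-12 FREE][13-22 ALLOC][23-45 FREE]
Op 4: a = realloc(a, 19) -> a = 23; heap: [0-12 FREE][13-22 ALLOC][23-41 ALLOC][42-45 FREE]
Op 5: a = realloc(a, 10) -> a = 23; heap: [0-12 FREE][13-22 ALLOC][23-32 ALLOC][33-45 FREE]
Op 6: free(a) -> (freed a); heap: [0-12 FREE][13-22 ALLOC][23-45 FREE]
Op 7: free(b) -> (freed b); heap: [0-45 FREE]
malloc(19): first-fit scan over [0-45 FREE] -> 0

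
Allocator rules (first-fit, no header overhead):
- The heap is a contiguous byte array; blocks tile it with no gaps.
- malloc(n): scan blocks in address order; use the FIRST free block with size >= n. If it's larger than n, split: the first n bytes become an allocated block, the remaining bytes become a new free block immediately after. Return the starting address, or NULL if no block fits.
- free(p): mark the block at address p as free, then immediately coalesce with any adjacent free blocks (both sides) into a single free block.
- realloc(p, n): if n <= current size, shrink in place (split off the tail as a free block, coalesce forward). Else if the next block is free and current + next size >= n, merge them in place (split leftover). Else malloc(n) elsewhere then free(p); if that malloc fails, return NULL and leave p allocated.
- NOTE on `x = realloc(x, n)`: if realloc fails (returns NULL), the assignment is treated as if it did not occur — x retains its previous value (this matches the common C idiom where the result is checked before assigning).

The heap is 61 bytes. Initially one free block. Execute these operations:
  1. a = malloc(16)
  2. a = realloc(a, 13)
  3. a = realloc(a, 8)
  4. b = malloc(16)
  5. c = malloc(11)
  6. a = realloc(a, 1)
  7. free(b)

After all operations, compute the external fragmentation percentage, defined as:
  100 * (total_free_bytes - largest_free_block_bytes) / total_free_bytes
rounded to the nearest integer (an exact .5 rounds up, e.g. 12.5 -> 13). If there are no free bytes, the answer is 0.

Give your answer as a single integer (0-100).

Op 1: a = malloc(16) -> a = 0; heap: [0-15 ALLOC][16-60 FREE]
Op 2: a = realloc(a, 13) -> a = 0; heap: [0-12 ALLOC][13-60 FREE]
Op 3: a = realloc(a, 8) -> a = 0; heap: [0-7 ALLOC][8-60 FREE]
Op 4: b = malloc(16) -> b = 8; heap: [0-7 ALLOC][8-23 ALLOC][24-60 FREE]
Op 5: c = malloc(11) -> c = 24; heap: [0-7 ALLOC][8-23 ALLOC][24-34 ALLOC][35-60 FREE]
Op 6: a = realloc(a, 1) -> a = 0; heap: [0-0 ALLOC][1-7 FREE][8-23 ALLOC][24-34 ALLOC][35-60 FREE]
Op 7: free(b) -> (freed b); heap: [0-0 ALLOC][1-23 FREE][24-34 ALLOC][35-60 FREE]
Free blocks: [23 26] total_free=49 largest=26 -> 100*(49-26)/49 = 2300/49 ≈ 46.939 -> rounds to 47

Answer: 47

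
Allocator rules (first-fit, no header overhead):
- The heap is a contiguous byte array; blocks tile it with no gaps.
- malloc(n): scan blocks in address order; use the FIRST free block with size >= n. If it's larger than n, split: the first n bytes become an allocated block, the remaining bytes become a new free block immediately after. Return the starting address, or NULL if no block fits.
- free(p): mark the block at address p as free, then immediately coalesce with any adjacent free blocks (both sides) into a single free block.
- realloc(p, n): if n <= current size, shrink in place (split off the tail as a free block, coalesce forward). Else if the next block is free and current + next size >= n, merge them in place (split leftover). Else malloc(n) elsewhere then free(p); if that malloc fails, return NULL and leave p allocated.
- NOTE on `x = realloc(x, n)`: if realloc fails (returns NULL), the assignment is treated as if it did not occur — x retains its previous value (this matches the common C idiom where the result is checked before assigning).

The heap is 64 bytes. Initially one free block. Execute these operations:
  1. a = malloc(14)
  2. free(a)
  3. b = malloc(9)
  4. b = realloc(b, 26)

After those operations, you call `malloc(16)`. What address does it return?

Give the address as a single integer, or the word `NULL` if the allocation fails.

Answer: 26

Derivation:
Op 1: a = malloc(14) -> a = 0; heap: [0-13 ALLOC][14-63 FREE]
Op 2: free(a) -> (freed a); heap: [0-63 FREE]
Op 3: b = malloc(9) -> b = 0; heap: [0-8 ALLOC][9-63 FREE]
Op 4: b = realloc(b, 26) -> b = 0; heap: [0-25 ALLOC][26-63 FREE]
malloc(16): first-fit scan over [0-25 ALLOC][26-63 FREE] -> 26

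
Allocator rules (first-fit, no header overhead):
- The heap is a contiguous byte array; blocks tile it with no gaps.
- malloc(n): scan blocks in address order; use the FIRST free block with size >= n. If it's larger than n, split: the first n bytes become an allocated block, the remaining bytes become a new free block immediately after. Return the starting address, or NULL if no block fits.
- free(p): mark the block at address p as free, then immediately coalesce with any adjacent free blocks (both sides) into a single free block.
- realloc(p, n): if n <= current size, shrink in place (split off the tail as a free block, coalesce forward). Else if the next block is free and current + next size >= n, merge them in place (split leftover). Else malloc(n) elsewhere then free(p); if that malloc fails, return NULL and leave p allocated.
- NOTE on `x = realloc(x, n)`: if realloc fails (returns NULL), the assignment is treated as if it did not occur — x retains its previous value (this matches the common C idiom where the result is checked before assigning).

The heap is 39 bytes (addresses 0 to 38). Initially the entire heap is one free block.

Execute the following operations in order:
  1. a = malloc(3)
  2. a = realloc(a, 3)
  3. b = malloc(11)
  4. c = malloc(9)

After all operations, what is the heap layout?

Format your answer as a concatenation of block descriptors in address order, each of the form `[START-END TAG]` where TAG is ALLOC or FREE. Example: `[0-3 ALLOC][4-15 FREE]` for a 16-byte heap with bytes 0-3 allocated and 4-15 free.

Op 1: a = malloc(3) -> a = 0; heap: [0-2 ALLOC][3-38 FREE]
Op 2: a = realloc(a, 3) -> a = 0; heap: [0-2 ALLOC][3-38 FREE]
Op 3: b = malloc(11) -> b = 3; heap: [0-2 ALLOC][3-13 ALLOC][14-38 FREE]
Op 4: c = malloc(9) -> c = 14; heap: [0-2 ALLOC][3-13 ALLOC][14-22 ALLOC][23-38 FREE]

Answer: [0-2 ALLOC][3-13 ALLOC][14-22 ALLOC][23-38 FREE]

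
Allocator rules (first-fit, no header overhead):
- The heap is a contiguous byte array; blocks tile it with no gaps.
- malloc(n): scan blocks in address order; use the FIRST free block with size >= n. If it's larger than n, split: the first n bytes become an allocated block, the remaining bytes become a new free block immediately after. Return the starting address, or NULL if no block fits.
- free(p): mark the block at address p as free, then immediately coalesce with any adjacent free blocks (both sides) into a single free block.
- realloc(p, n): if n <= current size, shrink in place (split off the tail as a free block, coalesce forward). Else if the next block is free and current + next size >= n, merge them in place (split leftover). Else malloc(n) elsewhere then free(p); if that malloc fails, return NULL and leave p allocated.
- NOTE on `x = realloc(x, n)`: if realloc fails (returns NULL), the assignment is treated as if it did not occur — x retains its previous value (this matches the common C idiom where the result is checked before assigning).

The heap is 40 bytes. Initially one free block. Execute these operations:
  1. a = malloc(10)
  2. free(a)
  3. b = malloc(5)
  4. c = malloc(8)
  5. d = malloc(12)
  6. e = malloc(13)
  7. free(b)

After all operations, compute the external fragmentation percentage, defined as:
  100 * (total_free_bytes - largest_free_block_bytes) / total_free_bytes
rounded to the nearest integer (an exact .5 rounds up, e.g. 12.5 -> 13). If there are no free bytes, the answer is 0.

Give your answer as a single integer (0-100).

Op 1: a = malloc(10) -> a = 0; heap: [0-9 ALLOC][10-39 FREE]
Op 2: free(a) -> (freed a); heap: [0-39 FREE]
Op 3: b = malloc(5) -> b = 0; heap: [0-4 ALLOC][5-39 FREE]
Op 4: c = malloc(8) -> c = 5; heap: [0-4 ALLOC][5-12 ALLOC][13-39 FREE]
Op 5: d = malloc(12) -> d = 13; heap: [0-4 ALLOC][5-12 ALLOC][13-24 ALLOC][25-39 FREE]
Op 6: e = malloc(13) -> e = 25; heap: [0-4 ALLOC][5-12 ALLOC][13-24 ALLOC][25-37 ALLOC][38-39 FREE]
Op 7: free(b) -> (freed b); heap: [0-4 FREE][5-12 ALLOC][13-24 ALLOC][25-37 ALLOC][38-39 FREE]
Free blocks: [5 2] total_free=7 largest=5 -> 100*(7-5)/7 = 200/7 ≈ 28.571 -> rounds to 29

Answer: 29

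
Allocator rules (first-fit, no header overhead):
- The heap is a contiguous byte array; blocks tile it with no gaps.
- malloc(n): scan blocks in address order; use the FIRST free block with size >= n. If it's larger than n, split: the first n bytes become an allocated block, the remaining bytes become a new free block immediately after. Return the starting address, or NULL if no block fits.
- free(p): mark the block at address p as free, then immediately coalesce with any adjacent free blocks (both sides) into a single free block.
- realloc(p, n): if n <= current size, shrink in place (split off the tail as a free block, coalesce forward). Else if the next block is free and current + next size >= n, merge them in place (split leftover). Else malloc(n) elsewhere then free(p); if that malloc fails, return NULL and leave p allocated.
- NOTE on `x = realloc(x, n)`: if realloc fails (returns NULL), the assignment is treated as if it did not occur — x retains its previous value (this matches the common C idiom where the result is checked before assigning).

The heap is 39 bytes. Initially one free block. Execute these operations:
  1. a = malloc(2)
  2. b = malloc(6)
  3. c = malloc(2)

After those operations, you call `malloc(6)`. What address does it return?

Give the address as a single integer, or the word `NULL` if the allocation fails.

Op 1: a = malloc(2) -> a = 0; heap: [0-1 ALLOC][2-38 FREE]
Op 2: b = malloc(6) -> b = 2; heap: [0-1 ALLOC][2-7 ALLOC][8-38 FREE]
Op 3: c = malloc(2) -> c = 8; heap: [0-1 ALLOC][2-7 ALLOC][8-9 ALLOC][10-38 FREE]
malloc(6): first-fit scan over [0-1 ALLOC][2-7 ALLOC][8-9 ALLOC][10-38 FREE] -> 10

Answer: 10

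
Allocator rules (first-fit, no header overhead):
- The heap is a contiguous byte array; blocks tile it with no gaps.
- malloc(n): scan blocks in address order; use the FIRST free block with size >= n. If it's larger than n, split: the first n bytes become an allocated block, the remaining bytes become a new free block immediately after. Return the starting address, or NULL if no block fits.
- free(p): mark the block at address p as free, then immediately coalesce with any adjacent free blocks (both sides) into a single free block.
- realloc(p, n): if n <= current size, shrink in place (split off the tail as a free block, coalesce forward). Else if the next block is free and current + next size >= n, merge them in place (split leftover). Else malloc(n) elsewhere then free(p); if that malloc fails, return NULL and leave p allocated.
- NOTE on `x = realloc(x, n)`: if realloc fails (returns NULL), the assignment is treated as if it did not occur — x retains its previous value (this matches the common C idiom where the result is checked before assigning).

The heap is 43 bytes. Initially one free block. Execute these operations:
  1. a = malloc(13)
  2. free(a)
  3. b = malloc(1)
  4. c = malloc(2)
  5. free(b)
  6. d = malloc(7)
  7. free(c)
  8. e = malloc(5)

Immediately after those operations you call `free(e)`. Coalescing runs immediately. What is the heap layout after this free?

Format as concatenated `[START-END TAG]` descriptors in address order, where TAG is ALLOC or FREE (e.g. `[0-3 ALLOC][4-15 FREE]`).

Op 1: a = malloc(13) -> a = 0; heap: [0-12 ALLOC][13-42 FREE]
Op 2: free(a) -> (freed a); heap: [0-42 FREE]
Op 3: b = malloc(1) -> b = 0; heap: [0-0 ALLOC][1-42 FREE]
Op 4: c = malloc(2) -> c = 1; heap: [0-0 ALLOC][1-2 ALLOC][3-42 FREE]
Op 5: free(b) -> (freed b); heap: [0-0 FREE][1-2 ALLOC][3-42 FREE]
Op 6: d = malloc(7) -> d = 3; heap: [0-0 FREE][1-2 ALLOC][3-9 ALLOC][10-42 FREE]
Op 7: free(c) -> (freed c); heap: [0-2 FREE][3-9 ALLOC][10-42 FREE]
Op 8: e = malloc(5) -> e = 10; heap: [0-2 FREE][3-9 ALLOC][10-14 ALLOC][15-42 FREE]
free(e): e = 10 -> block [10-14 ALLOC]; mark free, coalesce with adjacent free neighbors -> [0-2 FREE][3-9 ALLOC][10-42 FREE]

Answer: [0-2 FREE][3-9 ALLOC][10-42 FREE]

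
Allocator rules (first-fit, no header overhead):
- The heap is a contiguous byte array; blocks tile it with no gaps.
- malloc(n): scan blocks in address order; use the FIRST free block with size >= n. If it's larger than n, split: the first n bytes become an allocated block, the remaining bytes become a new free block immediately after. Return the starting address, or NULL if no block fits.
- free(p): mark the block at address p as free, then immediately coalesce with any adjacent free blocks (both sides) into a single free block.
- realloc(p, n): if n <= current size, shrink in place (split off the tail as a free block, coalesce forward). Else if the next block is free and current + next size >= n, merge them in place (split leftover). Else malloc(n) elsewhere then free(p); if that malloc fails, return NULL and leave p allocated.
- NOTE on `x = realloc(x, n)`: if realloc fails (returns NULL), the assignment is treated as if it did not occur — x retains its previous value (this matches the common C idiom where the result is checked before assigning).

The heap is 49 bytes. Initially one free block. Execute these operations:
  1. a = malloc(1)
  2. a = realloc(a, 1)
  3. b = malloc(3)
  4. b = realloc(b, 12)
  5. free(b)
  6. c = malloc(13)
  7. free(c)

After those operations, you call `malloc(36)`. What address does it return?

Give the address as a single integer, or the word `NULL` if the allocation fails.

Answer: 1

Derivation:
Op 1: a = malloc(1) -> a = 0; heap: [0-0 ALLOC][1-48 FREE]
Op 2: a = realloc(a, 1) -> a = 0; heap: [0-0 ALLOC][1-48 FREE]
Op 3: b = malloc(3) -> b = 1; heap: [0-0 ALLOC][1-3 ALLOC][4-48 FREE]
Op 4: b = realloc(b, 12) -> b = 1; heap: [0-0 ALLOC][1-12 ALLOC][13-48 FREE]
Op 5: free(b) -> (freed b); heap: [0-0 ALLOC][1-48 FREE]
Op 6: c = malloc(13) -> c = 1; heap: [0-0 ALLOC][1-13 ALLOC][14-48 FREE]
Op 7: free(c) -> (freed c); heap: [0-0 ALLOC][1-48 FREE]
malloc(36): first-fit scan over [0-0 ALLOC][1-48 FREE] -> 1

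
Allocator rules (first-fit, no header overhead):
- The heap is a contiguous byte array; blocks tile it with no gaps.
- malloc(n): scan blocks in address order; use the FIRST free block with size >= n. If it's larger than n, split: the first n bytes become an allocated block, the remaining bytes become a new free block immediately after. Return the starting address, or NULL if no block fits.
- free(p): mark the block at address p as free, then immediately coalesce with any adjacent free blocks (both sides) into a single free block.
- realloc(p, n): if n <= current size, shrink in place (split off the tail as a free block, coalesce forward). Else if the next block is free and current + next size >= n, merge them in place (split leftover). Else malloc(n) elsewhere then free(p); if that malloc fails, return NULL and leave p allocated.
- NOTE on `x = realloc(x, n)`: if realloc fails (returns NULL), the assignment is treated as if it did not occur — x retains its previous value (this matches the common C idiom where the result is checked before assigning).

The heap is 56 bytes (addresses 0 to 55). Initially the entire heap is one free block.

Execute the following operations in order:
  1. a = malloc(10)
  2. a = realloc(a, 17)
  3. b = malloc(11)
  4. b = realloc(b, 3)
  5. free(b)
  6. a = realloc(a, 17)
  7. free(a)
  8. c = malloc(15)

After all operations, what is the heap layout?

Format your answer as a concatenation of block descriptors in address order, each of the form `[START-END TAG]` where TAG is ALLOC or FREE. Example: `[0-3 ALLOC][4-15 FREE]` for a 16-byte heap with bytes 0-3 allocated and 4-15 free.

Answer: [0-14 ALLOC][15-55 FREE]

Derivation:
Op 1: a = malloc(10) -> a = 0; heap: [0-9 ALLOC][10-55 FREE]
Op 2: a = realloc(a, 17) -> a = 0; heap: [0-16 ALLOC][17-55 FREE]
Op 3: b = malloc(11) -> b = 17; heap: [0-16 ALLOC][17-27 ALLOC][28-55 FREE]
Op 4: b = realloc(b, 3) -> b = 17; heap: [0-16 ALLOC][17-19 ALLOC][20-55 FREE]
Op 5: free(b) -> (freed b); heap: [0-16 ALLOC][17-55 FREE]
Op 6: a = realloc(a, 17) -> a = 0; heap: [0-16 ALLOC][17-55 FREE]
Op 7: free(a) -> (freed a); heap: [0-55 FREE]
Op 8: c = malloc(15) -> c = 0; heap: [0-14 ALLOC][15-55 FREE]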